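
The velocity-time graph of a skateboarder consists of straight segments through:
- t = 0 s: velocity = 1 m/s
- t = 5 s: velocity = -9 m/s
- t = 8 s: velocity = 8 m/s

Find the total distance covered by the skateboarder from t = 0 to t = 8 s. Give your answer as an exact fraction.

Total distance travelled is ∫|v| dt — sum the magnitudes of each area piece.
0–5 s: v = 0 at t = 0.5 s; triangle areas 0.25 + 20.25 = 20.5 m
5–8 s: v = 0 at t = 112/17 s; triangle areas 243/34 + 96/17 = 435/34 m
Total distance = 566/17 m

566/17 m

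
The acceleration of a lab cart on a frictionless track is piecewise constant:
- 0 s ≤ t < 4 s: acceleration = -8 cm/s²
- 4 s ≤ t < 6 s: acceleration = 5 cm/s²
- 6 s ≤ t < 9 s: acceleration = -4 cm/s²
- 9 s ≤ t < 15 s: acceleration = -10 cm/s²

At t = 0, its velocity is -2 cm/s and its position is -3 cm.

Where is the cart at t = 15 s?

On each constant-a segment, Δv = aΔt and Δx = v₀Δt + ½aΔt²; chain segment to segment.
0–4 s: v starts -2 cm/s; Δx = -2·4 + ½·-8·4² = -72 cm; v ends -34 cm/s.
4–6 s: v starts -34 cm/s; Δx = -34·2 + ½·5·2² = -58 cm; v ends -24 cm/s.
6–9 s: v starts -24 cm/s; Δx = -24·3 + ½·-4·3² = -90 cm; v ends -36 cm/s.
9–15 s: v starts -36 cm/s; Δx = -36·6 + ½·-10·6² = -396 cm; v ends -96 cm/s.
x(15) = -3 + Σ Δx = -619 cm.

-619 cm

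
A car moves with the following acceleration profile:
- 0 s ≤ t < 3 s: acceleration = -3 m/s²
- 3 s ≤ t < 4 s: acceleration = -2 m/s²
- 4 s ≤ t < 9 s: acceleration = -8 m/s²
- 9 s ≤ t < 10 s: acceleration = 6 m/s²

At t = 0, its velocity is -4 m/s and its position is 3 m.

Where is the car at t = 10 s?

On each constant-a segment, Δv = aΔt and Δx = v₀Δt + ½aΔt²; chain segment to segment.
0–3 s: v starts -4 m/s; Δx = -4·3 + ½·-3·3² = -25.5 m; v ends -13 m/s.
3–4 s: v starts -13 m/s; Δx = -13·1 + ½·-2·1² = -14 m; v ends -15 m/s.
4–9 s: v starts -15 m/s; Δx = -15·5 + ½·-8·5² = -175 m; v ends -55 m/s.
9–10 s: v starts -55 m/s; Δx = -55·1 + ½·6·1² = -52 m; v ends -49 m/s.
x(10) = 3 + Σ Δx = -263.5 m.

-263.5 m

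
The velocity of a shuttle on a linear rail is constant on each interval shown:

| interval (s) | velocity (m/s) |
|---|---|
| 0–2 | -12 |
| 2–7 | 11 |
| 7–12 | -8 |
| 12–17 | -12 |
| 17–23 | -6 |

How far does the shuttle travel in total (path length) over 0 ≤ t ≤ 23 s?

Distance (not displacement) is the total path length: add the absolute areas under v-t.
0–2 s: |-12| × 2 = 24 m
2–7 s: |11| × 5 = 55 m
7–12 s: |-8| × 5 = 40 m
12–17 s: |-12| × 5 = 60 m
17–23 s: |-6| × 6 = 36 m
Total distance = 215 m

215 m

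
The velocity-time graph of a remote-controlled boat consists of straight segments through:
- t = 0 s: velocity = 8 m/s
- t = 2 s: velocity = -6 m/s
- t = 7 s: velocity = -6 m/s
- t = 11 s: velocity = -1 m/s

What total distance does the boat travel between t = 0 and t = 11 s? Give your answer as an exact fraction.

358/7 m

Distance (not displacement) is the total path length: add the absolute areas under v-t.
0–2 s: v = 0 at t = 8/7 s; triangle areas 32/7 + 18/7 = 50/7 m
2–7 s: |-6| × 5 = 30 m
7–11 s: |½(-6 + -1)(4)| = 14 m
Total distance = 358/7 m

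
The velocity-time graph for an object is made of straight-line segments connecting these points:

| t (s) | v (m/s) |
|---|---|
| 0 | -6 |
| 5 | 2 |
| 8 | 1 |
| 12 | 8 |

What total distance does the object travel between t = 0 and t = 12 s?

Distance (not displacement) is the total path length: add the absolute areas under v-t.
0–5 s: v = 0 at t = 3.75 s; triangle areas 11.25 + 1.25 = 12.5 m
5–8 s: |½(2 + 1)(3)| = 4.5 m
8–12 s: |½(1 + 8)(4)| = 18 m
Total distance = 35 m

35 m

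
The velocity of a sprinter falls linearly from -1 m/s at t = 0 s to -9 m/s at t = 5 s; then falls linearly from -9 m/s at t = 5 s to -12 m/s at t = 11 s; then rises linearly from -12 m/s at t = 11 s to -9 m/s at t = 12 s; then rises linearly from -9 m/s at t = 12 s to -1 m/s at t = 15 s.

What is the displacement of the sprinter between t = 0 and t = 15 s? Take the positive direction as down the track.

Net displacement equals the area under the velocity-time graph (areas below the axis count negative).
0–5 s: ½(-1 + -9)(5) = -25 m
5–11 s: ½(-9 + -12)(6) = -63 m
11–12 s: ½(-12 + -9)(1) = -10.5 m
12–15 s: ½(-9 + -1)(3) = -15 m
Net displacement = -113.5 m

-113.5 m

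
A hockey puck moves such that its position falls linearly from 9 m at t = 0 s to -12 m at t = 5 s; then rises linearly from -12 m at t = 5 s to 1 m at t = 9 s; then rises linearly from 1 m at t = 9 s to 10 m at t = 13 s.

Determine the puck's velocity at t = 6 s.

Velocity is the slope of the x-t graph on 5–9 s: (1 − -12)/(9 − 5) = 3.25 m/s.

3.25 m/s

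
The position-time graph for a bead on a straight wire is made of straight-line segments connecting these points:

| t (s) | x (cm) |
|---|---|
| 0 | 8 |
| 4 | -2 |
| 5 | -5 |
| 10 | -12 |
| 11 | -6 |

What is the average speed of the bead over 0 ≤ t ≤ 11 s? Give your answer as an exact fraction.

Average speed = (total path length)/(elapsed time); on a piecewise-linear x-t graph the path length is Σ|Δx|.
0–4 s: |Δx| = |-2 − 8| = 10 cm
4–5 s: |Δx| = |-5 − -2| = 3 cm
5–10 s: |Δx| = |-12 − -5| = 7 cm
10–11 s: |Δx| = |-6 − -12| = 6 cm
Total path = 26 cm; average speed = 26/11 = 26/11 cm/s.

26/11 cm/s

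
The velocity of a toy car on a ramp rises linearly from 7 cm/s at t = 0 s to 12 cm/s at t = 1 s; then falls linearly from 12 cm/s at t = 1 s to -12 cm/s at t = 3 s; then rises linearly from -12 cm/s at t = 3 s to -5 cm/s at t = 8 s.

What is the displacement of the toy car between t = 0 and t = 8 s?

Displacement is the signed area under the v-t curve.
0–1 s: ½(7 + 12)(1) = 9.5 cm
1–3 s: ½(12 + -12)(2) = 0 cm
3–8 s: ½(-12 + -5)(5) = -42.5 cm
Net displacement = -33 cm

-33 cm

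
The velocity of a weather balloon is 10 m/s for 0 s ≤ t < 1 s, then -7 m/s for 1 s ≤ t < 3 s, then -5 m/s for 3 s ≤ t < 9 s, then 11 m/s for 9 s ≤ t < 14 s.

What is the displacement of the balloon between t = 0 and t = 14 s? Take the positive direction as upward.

21 m

Displacement is the signed area under the v-t curve.
0–1 s: 10 × 1 = 10 m
1–3 s: -7 × 2 = -14 m
3–9 s: -5 × 6 = -30 m
9–14 s: 11 × 5 = 55 m
Net displacement = 21 m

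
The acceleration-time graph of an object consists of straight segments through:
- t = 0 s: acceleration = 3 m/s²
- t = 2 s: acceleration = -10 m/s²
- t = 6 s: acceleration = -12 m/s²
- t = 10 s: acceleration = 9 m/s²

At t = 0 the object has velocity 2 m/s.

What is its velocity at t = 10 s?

-55 m/s

Δv equals the area under the a-t graph; then v = v₀ + Δv.
0–2 s: ½(3 + -10)(2) = -7 m/s
2–6 s: ½(-10 + -12)(4) = -44 m/s
6–10 s: ½(-12 + 9)(4) = -6 m/s
Δv = -57 m/s, so v(10) = 2 + (-57) = -55 m/s.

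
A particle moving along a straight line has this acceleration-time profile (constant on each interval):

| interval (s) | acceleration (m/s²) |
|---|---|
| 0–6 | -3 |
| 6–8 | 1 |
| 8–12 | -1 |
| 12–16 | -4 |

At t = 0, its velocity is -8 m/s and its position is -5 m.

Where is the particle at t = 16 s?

On each constant-a segment, Δv = aΔt and Δx = v₀Δt + ½aΔt²; chain segment to segment.
0–6 s: v starts -8 m/s; Δx = -8·6 + ½·-3·6² = -102 m; v ends -26 m/s.
6–8 s: v starts -26 m/s; Δx = -26·2 + ½·1·2² = -50 m; v ends -24 m/s.
8–12 s: v starts -24 m/s; Δx = -24·4 + ½·-1·4² = -104 m; v ends -28 m/s.
12–16 s: v starts -28 m/s; Δx = -28·4 + ½·-4·4² = -144 m; v ends -44 m/s.
x(16) = -5 + Σ Δx = -405 m.

-405 m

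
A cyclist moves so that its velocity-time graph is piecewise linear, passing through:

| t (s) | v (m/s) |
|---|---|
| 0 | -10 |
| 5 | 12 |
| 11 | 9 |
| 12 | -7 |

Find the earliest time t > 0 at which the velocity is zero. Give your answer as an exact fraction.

v changes sign on 0–5 s (from -10 to 12); the graph is linear there, so v = 0 at t = 0 + (10)·(5 − 0)/(12 − -10) = 25/11 s.

t = 25/11 s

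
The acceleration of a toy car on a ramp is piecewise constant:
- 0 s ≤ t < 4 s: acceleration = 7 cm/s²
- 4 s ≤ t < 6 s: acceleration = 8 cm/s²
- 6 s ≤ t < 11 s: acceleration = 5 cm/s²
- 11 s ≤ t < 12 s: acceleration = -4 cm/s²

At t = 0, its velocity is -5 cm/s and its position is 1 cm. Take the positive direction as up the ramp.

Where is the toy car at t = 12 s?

418.5 cm

On each constant-a segment, Δv = aΔt and Δx = v₀Δt + ½aΔt²; chain segment to segment.
0–4 s: v starts -5 cm/s; Δx = -5·4 + ½·7·4² = 36 cm; v ends 23 cm/s.
4–6 s: v starts 23 cm/s; Δx = 23·2 + ½·8·2² = 62 cm; v ends 39 cm/s.
6–11 s: v starts 39 cm/s; Δx = 39·5 + ½·5·5² = 257.5 cm; v ends 64 cm/s.
11–12 s: v starts 64 cm/s; Δx = 64·1 + ½·-4·1² = 62 cm; v ends 60 cm/s.
x(12) = 1 + Σ Δx = 418.5 cm.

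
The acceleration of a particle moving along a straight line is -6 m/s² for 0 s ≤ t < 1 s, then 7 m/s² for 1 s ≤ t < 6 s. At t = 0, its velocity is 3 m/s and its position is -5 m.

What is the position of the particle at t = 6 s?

67.5 m

On each constant-a segment, Δv = aΔt and Δx = v₀Δt + ½aΔt²; chain segment to segment.
0–1 s: v starts 3 m/s; Δx = 3·1 + ½·-6·1² = 0 m; v ends -3 m/s.
1–6 s: v starts -3 m/s; Δx = -3·5 + ½·7·5² = 72.5 m; v ends 32 m/s.
x(6) = -5 + Σ Δx = 67.5 m.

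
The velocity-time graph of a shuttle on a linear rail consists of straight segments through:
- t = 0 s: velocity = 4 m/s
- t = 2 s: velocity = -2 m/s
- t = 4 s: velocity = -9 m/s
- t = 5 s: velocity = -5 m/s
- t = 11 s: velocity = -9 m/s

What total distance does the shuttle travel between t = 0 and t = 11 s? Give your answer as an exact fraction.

190/3 m

Distance (not displacement) is the total path length: add the absolute areas under v-t.
0–2 s: v = 0 at t = 4/3 s; triangle areas 8/3 + 2/3 = 10/3 m
2–4 s: |½(-2 + -9)(2)| = 11 m
4–5 s: |½(-9 + -5)(1)| = 7 m
5–11 s: |½(-5 + -9)(6)| = 42 m
Total distance = 190/3 m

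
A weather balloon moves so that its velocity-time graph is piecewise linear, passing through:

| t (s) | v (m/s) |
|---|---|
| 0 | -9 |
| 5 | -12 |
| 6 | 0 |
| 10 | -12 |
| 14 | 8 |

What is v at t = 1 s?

-9.6 m/s

On 0–5 s the graph is linear from -9 to -12 m/s: v(1) = -9 + (-12 − -9)·(1 − 0)/(5 − 0) = -9.6 m/s.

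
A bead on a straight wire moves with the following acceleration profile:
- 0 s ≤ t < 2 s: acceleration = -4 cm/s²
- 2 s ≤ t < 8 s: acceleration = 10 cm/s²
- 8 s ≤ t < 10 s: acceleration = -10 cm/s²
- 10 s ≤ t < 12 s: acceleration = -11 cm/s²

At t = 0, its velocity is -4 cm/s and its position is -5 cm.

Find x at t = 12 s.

197 cm

On each constant-a segment, Δv = aΔt and Δx = v₀Δt + ½aΔt²; chain segment to segment.
0–2 s: v starts -4 cm/s; Δx = -4·2 + ½·-4·2² = -16 cm; v ends -12 cm/s.
2–8 s: v starts -12 cm/s; Δx = -12·6 + ½·10·6² = 108 cm; v ends 48 cm/s.
8–10 s: v starts 48 cm/s; Δx = 48·2 + ½·-10·2² = 76 cm; v ends 28 cm/s.
10–12 s: v starts 28 cm/s; Δx = 28·2 + ½·-11·2² = 34 cm; v ends 6 cm/s.
x(12) = -5 + Σ Δx = 197 cm.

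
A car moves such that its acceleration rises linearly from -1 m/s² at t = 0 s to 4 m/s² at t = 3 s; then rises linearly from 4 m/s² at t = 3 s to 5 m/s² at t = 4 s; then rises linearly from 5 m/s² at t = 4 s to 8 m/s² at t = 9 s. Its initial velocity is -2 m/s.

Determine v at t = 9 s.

Δv equals the area under the a-t graph; then v = v₀ + Δv.
0–3 s: ½(-1 + 4)(3) = 4.5 m/s
3–4 s: ½(4 + 5)(1) = 4.5 m/s
4–9 s: ½(5 + 8)(5) = 32.5 m/s
Δv = 41.5 m/s, so v(9) = -2 + (41.5) = 39.5 m/s.

39.5 m/s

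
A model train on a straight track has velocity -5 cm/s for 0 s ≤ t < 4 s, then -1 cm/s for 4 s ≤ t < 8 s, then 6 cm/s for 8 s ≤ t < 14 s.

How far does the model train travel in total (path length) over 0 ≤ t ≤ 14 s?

Total distance travelled is ∫|v| dt — sum the magnitudes of each area piece.
0–4 s: |-5| × 4 = 20 cm
4–8 s: |-1| × 4 = 4 cm
8–14 s: |6| × 6 = 36 cm
Total distance = 60 cm

60 cm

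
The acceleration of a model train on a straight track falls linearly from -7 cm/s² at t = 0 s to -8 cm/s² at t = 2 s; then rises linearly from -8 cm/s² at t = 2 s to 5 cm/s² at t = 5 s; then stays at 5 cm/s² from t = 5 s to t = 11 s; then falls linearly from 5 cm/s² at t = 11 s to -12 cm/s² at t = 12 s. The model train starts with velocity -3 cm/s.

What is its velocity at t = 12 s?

Δv equals the area under the a-t graph; then v = v₀ + Δv.
0–2 s: ½(-7 + -8)(2) = -15 cm/s
2–5 s: ½(-8 + 5)(3) = -4.5 cm/s
5–11 s: 5 × 6 = 30 cm/s
11–12 s: ½(5 + -12)(1) = -3.5 cm/s
Δv = 7 cm/s, so v(12) = -3 + (7) = 4 cm/s.

4 cm/s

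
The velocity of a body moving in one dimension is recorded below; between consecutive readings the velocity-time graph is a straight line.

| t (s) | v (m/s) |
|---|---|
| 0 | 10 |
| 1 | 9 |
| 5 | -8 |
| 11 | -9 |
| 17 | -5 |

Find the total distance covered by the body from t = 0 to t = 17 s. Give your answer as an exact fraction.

Total distance travelled is ∫|v| dt — sum the magnitudes of each area piece.
0–1 s: |½(10 + 9)(1)| = 9.5 m
1–5 s: v = 0 at t = 53/17 s; triangle areas 162/17 + 128/17 = 290/17 m
5–11 s: |½(-8 + -9)(6)| = 51 m
11–17 s: |½(-9 + -5)(6)| = 42 m
Total distance = 4065/34 m

4065/34 m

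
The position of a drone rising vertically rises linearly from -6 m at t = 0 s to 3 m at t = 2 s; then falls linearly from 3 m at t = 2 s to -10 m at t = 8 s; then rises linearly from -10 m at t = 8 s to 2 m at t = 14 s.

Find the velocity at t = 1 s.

Velocity is the slope of the x-t graph on 0–2 s: (3 − -6)/(2 − 0) = 4.5 m/s.

4.5 m/s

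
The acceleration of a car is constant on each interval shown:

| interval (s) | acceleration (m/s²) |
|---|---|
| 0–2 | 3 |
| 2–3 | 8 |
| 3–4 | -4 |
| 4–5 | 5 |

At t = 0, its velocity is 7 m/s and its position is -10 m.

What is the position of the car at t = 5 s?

65.5 m

On each constant-a segment, Δv = aΔt and Δx = v₀Δt + ½aΔt²; chain segment to segment.
0–2 s: v starts 7 m/s; Δx = 7·2 + ½·3·2² = 20 m; v ends 13 m/s.
2–3 s: v starts 13 m/s; Δx = 13·1 + ½·8·1² = 17 m; v ends 21 m/s.
3–4 s: v starts 21 m/s; Δx = 21·1 + ½·-4·1² = 19 m; v ends 17 m/s.
4–5 s: v starts 17 m/s; Δx = 17·1 + ½·5·1² = 19.5 m; v ends 22 m/s.
x(5) = -10 + Σ Δx = 65.5 m.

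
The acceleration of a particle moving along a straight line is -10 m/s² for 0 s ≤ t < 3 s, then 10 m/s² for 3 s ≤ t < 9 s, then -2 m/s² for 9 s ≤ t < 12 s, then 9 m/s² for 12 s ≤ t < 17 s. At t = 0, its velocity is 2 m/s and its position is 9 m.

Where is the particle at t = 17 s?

311.5 m

On each constant-a segment, Δv = aΔt and Δx = v₀Δt + ½aΔt²; chain segment to segment.
0–3 s: v starts 2 m/s; Δx = 2·3 + ½·-10·3² = -39 m; v ends -28 m/s.
3–9 s: v starts -28 m/s; Δx = -28·6 + ½·10·6² = 12 m; v ends 32 m/s.
9–12 s: v starts 32 m/s; Δx = 32·3 + ½·-2·3² = 87 m; v ends 26 m/s.
12–17 s: v starts 26 m/s; Δx = 26·5 + ½·9·5² = 242.5 m; v ends 71 m/s.
x(17) = 9 + Σ Δx = 311.5 m.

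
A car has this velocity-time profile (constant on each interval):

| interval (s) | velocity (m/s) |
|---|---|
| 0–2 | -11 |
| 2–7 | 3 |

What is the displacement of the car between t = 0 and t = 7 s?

-7 m

Net displacement equals the area under the velocity-time graph (areas below the axis count negative).
0–2 s: -11 × 2 = -22 m
2–7 s: 3 × 5 = 15 m
Net displacement = -7 m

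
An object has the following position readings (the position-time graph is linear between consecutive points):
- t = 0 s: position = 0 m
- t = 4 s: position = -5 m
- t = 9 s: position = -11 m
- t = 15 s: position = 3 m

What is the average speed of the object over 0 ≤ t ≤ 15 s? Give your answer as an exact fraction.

5/3 m/s

Average speed = (total path length)/(elapsed time); on a piecewise-linear x-t graph the path length is Σ|Δx|.
0–4 s: |Δx| = |-5 − 0| = 5 m
4–9 s: |Δx| = |-11 − -5| = 6 m
9–15 s: |Δx| = |3 − -11| = 14 m
Total path = 25 m; average speed = 25/15 = 5/3 m/s.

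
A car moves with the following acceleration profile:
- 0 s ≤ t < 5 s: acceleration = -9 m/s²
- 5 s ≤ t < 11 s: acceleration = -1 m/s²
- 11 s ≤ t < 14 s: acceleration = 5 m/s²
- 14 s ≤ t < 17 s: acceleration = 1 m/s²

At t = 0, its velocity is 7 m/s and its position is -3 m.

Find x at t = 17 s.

On each constant-a segment, Δv = aΔt and Δx = v₀Δt + ½aΔt²; chain segment to segment.
0–5 s: v starts 7 m/s; Δx = 7·5 + ½·-9·5² = -77.5 m; v ends -38 m/s.
5–11 s: v starts -38 m/s; Δx = -38·6 + ½·-1·6² = -246 m; v ends -44 m/s.
11–14 s: v starts -44 m/s; Δx = -44·3 + ½·5·3² = -109.5 m; v ends -29 m/s.
14–17 s: v starts -29 m/s; Δx = -29·3 + ½·1·3² = -82.5 m; v ends -26 m/s.
x(17) = -3 + Σ Δx = -518.5 m.

-518.5 m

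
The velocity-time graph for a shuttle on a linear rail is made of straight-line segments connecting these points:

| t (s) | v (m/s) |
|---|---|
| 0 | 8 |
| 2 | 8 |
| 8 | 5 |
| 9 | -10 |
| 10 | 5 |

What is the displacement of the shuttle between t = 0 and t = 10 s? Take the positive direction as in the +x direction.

Displacement is the signed area under the v-t curve.
0–2 s: 8 × 2 = 16 m
2–8 s: ½(8 + 5)(6) = 39 m
8–9 s: ½(5 + -10)(1) = -2.5 m
9–10 s: ½(-10 + 5)(1) = -2.5 m
Net displacement = 50 m

50 m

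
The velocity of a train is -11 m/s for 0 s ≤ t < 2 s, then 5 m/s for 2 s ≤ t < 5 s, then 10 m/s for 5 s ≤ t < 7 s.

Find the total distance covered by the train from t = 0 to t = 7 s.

57 m

Total distance travelled is ∫|v| dt — sum the magnitudes of each area piece.
0–2 s: |-11| × 2 = 22 m
2–5 s: |5| × 3 = 15 m
5–7 s: |10| × 2 = 20 m
Total distance = 57 m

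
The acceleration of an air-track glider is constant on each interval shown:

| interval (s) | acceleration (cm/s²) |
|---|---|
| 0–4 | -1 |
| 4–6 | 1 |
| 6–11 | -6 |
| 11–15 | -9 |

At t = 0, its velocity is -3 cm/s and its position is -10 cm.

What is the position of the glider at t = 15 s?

On each constant-a segment, Δv = aΔt and Δx = v₀Δt + ½aΔt²; chain segment to segment.
0–4 s: v starts -3 cm/s; Δx = -3·4 + ½·-1·4² = -20 cm; v ends -7 cm/s.
4–6 s: v starts -7 cm/s; Δx = -7·2 + ½·1·2² = -12 cm; v ends -5 cm/s.
6–11 s: v starts -5 cm/s; Δx = -5·5 + ½·-6·5² = -100 cm; v ends -35 cm/s.
11–15 s: v starts -35 cm/s; Δx = -35·4 + ½·-9·4² = -212 cm; v ends -71 cm/s.
x(15) = -10 + Σ Δx = -354 cm.

-354 cm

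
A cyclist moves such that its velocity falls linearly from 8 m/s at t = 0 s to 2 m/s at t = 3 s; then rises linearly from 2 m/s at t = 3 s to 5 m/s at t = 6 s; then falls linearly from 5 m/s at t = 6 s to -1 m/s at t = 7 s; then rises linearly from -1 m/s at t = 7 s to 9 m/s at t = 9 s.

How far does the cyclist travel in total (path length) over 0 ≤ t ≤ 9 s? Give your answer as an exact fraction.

538/15 m

Distance (not displacement) is the total path length: add the absolute areas under v-t.
0–3 s: |½(8 + 2)(3)| = 15 m
3–6 s: |½(2 + 5)(3)| = 10.5 m
6–7 s: v = 0 at t = 41/6 s; triangle areas 25/12 + 1/12 = 13/6 m
7–9 s: v = 0 at t = 7.2 s; triangle areas 0.1 + 8.1 = 8.2 m
Total distance = 538/15 m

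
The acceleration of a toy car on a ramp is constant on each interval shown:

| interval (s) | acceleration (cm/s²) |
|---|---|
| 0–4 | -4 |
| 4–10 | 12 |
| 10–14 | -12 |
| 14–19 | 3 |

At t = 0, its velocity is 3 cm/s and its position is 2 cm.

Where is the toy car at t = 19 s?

352.5 cm

On each constant-a segment, Δv = aΔt and Δx = v₀Δt + ½aΔt²; chain segment to segment.
0–4 s: v starts 3 cm/s; Δx = 3·4 + ½·-4·4² = -20 cm; v ends -13 cm/s.
4–10 s: v starts -13 cm/s; Δx = -13·6 + ½·12·6² = 138 cm; v ends 59 cm/s.
10–14 s: v starts 59 cm/s; Δx = 59·4 + ½·-12·4² = 140 cm; v ends 11 cm/s.
14–19 s: v starts 11 cm/s; Δx = 11·5 + ½·3·5² = 92.5 cm; v ends 26 cm/s.
x(19) = 2 + Σ Δx = 352.5 cm.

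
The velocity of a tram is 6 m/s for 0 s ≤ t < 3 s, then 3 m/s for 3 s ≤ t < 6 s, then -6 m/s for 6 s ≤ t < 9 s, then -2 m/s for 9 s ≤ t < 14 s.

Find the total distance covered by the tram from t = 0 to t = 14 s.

55 m

Total distance travelled is ∫|v| dt — sum the magnitudes of each area piece.
0–3 s: |6| × 3 = 18 m
3–6 s: |3| × 3 = 9 m
6–9 s: |-6| × 3 = 18 m
9–14 s: |-2| × 5 = 10 m
Total distance = 55 m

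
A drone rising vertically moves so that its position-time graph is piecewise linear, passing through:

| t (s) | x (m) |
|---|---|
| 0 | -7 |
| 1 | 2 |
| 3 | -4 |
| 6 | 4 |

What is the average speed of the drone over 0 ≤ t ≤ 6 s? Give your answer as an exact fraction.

23/6 m/s

Average speed = (total path length)/(elapsed time); on a piecewise-linear x-t graph the path length is Σ|Δx|.
0–1 s: |Δx| = |2 − -7| = 9 m
1–3 s: |Δx| = |-4 − 2| = 6 m
3–6 s: |Δx| = |4 − -4| = 8 m
Total path = 23 m; average speed = 23/6 = 23/6 m/s.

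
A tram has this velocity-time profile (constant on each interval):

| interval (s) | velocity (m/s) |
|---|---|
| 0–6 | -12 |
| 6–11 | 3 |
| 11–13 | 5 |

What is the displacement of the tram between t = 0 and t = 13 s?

-47 m

Displacement is the signed area under the v-t curve.
0–6 s: -12 × 6 = -72 m
6–11 s: 3 × 5 = 15 m
11–13 s: 5 × 2 = 10 m
Net displacement = -47 m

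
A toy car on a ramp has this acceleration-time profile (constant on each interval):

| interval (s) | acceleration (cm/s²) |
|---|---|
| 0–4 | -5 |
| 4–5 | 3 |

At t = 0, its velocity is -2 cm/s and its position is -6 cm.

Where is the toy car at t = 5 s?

-74.5 cm

On each constant-a segment, Δv = aΔt and Δx = v₀Δt + ½aΔt²; chain segment to segment.
0–4 s: v starts -2 cm/s; Δx = -2·4 + ½·-5·4² = -48 cm; v ends -22 cm/s.
4–5 s: v starts -22 cm/s; Δx = -22·1 + ½·3·1² = -20.5 cm; v ends -19 cm/s.
x(5) = -6 + Σ Δx = -74.5 cm.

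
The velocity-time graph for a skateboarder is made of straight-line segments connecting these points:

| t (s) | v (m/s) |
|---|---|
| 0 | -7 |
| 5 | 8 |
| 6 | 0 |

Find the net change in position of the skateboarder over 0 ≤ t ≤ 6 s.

Displacement is the signed area under the v-t curve.
0–5 s: ½(-7 + 8)(5) = 2.5 m
5–6 s: ½(8 + 0)(1) = 4 m
Net displacement = 6.5 m

6.5 m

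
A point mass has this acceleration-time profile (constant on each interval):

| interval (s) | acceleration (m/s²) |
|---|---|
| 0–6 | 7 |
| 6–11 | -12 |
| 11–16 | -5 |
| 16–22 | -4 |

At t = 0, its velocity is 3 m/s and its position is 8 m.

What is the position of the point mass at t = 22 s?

-222.5 m

On each constant-a segment, Δv = aΔt and Δx = v₀Δt + ½aΔt²; chain segment to segment.
0–6 s: v starts 3 m/s; Δx = 3·6 + ½·7·6² = 144 m; v ends 45 m/s.
6–11 s: v starts 45 m/s; Δx = 45·5 + ½·-12·5² = 75 m; v ends -15 m/s.
11–16 s: v starts -15 m/s; Δx = -15·5 + ½·-5·5² = -137.5 m; v ends -40 m/s.
16–22 s: v starts -40 m/s; Δx = -40·6 + ½·-4·6² = -312 m; v ends -64 m/s.
x(22) = 8 + Σ Δx = -222.5 m.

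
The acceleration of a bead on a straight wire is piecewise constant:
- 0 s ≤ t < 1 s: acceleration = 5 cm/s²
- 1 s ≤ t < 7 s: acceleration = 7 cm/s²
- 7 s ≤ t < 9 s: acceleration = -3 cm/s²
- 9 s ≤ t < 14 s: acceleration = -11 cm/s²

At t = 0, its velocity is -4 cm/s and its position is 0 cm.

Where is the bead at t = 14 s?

On each constant-a segment, Δv = aΔt and Δx = v₀Δt + ½aΔt²; chain segment to segment.
0–1 s: v starts -4 cm/s; Δx = -4·1 + ½·5·1² = -1.5 cm; v ends 1 cm/s.
1–7 s: v starts 1 cm/s; Δx = 1·6 + ½·7·6² = 132 cm; v ends 43 cm/s.
7–9 s: v starts 43 cm/s; Δx = 43·2 + ½·-3·2² = 80 cm; v ends 37 cm/s.
9–14 s: v starts 37 cm/s; Δx = 37·5 + ½·-11·5² = 47.5 cm; v ends -18 cm/s.
x(14) = 0 + Σ Δx = 258 cm.

258 cm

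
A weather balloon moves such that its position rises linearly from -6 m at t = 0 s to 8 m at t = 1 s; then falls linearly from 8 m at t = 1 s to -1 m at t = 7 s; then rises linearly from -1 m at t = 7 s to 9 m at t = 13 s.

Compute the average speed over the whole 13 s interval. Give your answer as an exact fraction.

Average speed = (total path length)/(elapsed time); on a piecewise-linear x-t graph the path length is Σ|Δx|.
0–1 s: |Δx| = |8 − -6| = 14 m
1–7 s: |Δx| = |-1 − 8| = 9 m
7–13 s: |Δx| = |9 − -1| = 10 m
Total path = 33 m; average speed = 33/13 = 33/13 m/s.

33/13 m/s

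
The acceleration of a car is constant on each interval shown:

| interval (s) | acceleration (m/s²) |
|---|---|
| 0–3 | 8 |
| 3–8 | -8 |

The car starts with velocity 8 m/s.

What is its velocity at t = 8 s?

Δv equals the area under the a-t graph; then v = v₀ + Δv.
0–3 s: 8 × 3 = 24 m/s
3–8 s: -8 × 5 = -40 m/s
Δv = -16 m/s, so v(8) = 8 + (-16) = -8 m/s.

-8 m/s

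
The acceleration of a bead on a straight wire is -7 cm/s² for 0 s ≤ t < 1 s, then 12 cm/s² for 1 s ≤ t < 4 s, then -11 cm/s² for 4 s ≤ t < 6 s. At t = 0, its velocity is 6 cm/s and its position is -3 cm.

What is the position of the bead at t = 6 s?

98.5 cm

On each constant-a segment, Δv = aΔt and Δx = v₀Δt + ½aΔt²; chain segment to segment.
0–1 s: v starts 6 cm/s; Δx = 6·1 + ½·-7·1² = 2.5 cm; v ends -1 cm/s.
1–4 s: v starts -1 cm/s; Δx = -1·3 + ½·12·3² = 51 cm; v ends 35 cm/s.
4–6 s: v starts 35 cm/s; Δx = 35·2 + ½·-11·2² = 48 cm; v ends 13 cm/s.
x(6) = -3 + Σ Δx = 98.5 cm.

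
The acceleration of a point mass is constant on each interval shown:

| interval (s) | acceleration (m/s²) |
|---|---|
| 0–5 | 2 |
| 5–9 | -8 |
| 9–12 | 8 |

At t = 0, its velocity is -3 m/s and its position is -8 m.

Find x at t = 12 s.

-73 m

On each constant-a segment, Δv = aΔt and Δx = v₀Δt + ½aΔt²; chain segment to segment.
0–5 s: v starts -3 m/s; Δx = -3·5 + ½·2·5² = 10 m; v ends 7 m/s.
5–9 s: v starts 7 m/s; Δx = 7·4 + ½·-8·4² = -36 m; v ends -25 m/s.
9–12 s: v starts -25 m/s; Δx = -25·3 + ½·8·3² = -39 m; v ends -1 m/s.
x(12) = -8 + Σ Δx = -73 m.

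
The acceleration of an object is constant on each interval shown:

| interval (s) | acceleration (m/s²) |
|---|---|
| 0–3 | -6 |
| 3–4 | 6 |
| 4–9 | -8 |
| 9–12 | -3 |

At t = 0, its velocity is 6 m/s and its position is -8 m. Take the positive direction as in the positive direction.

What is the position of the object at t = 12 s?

On each constant-a segment, Δv = aΔt and Δx = v₀Δt + ½aΔt²; chain segment to segment.
0–3 s: v starts 6 m/s; Δx = 6·3 + ½·-6·3² = -9 m; v ends -12 m/s.
3–4 s: v starts -12 m/s; Δx = -12·1 + ½·6·1² = -9 m; v ends -6 m/s.
4–9 s: v starts -6 m/s; Δx = -6·5 + ½·-8·5² = -130 m; v ends -46 m/s.
9–12 s: v starts -46 m/s; Δx = -46·3 + ½·-3·3² = -151.5 m; v ends -55 m/s.
x(12) = -8 + Σ Δx = -307.5 m.

-307.5 m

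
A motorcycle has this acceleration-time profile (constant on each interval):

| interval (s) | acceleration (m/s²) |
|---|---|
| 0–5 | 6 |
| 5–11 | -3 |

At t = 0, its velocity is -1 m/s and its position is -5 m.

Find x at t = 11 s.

185 m

On each constant-a segment, Δv = aΔt and Δx = v₀Δt + ½aΔt²; chain segment to segment.
0–5 s: v starts -1 m/s; Δx = -1·5 + ½·6·5² = 70 m; v ends 29 m/s.
5–11 s: v starts 29 m/s; Δx = 29·6 + ½·-3·6² = 120 m; v ends 11 m/s.
x(11) = -5 + Σ Δx = 185 m.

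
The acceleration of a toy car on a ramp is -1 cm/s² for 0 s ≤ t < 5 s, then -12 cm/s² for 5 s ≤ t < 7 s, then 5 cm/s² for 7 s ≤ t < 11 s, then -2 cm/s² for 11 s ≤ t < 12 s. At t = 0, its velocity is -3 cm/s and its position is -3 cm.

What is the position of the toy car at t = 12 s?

On each constant-a segment, Δv = aΔt and Δx = v₀Δt + ½aΔt²; chain segment to segment.
0–5 s: v starts -3 cm/s; Δx = -3·5 + ½·-1·5² = -27.5 cm; v ends -8 cm/s.
5–7 s: v starts -8 cm/s; Δx = -8·2 + ½·-12·2² = -40 cm; v ends -32 cm/s.
7–11 s: v starts -32 cm/s; Δx = -32·4 + ½·5·4² = -88 cm; v ends -12 cm/s.
11–12 s: v starts -12 cm/s; Δx = -12·1 + ½·-2·1² = -13 cm; v ends -14 cm/s.
x(12) = -3 + Σ Δx = -171.5 cm.

-171.5 cm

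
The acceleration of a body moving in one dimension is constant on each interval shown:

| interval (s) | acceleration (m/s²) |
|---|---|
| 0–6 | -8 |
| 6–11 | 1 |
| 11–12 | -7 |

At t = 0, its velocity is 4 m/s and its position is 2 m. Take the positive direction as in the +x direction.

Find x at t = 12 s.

On each constant-a segment, Δv = aΔt and Δx = v₀Δt + ½aΔt²; chain segment to segment.
0–6 s: v starts 4 m/s; Δx = 4·6 + ½·-8·6² = -120 m; v ends -44 m/s.
6–11 s: v starts -44 m/s; Δx = -44·5 + ½·1·5² = -207.5 m; v ends -39 m/s.
11–12 s: v starts -39 m/s; Δx = -39·1 + ½·-7·1² = -42.5 m; v ends -46 m/s.
x(12) = 2 + Σ Δx = -368 m.

-368 m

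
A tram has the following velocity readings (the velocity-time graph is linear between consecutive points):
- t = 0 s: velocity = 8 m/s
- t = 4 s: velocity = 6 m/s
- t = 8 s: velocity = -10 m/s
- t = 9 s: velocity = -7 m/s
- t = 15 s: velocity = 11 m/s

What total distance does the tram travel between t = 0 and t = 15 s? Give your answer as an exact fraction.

Distance (not displacement) is the total path length: add the absolute areas under v-t.
0–4 s: |½(8 + 6)(4)| = 28 m
4–8 s: v = 0 at t = 5.5 s; triangle areas 4.5 + 12.5 = 17 m
8–9 s: |½(-10 + -7)(1)| = 8.5 m
9–15 s: v = 0 at t = 34/3 s; triangle areas 49/6 + 121/6 = 85/3 m
Total distance = 491/6 m

491/6 m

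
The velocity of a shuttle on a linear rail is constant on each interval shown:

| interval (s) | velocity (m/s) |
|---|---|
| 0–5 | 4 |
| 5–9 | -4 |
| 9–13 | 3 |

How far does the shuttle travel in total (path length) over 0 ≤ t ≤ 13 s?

48 m

Total distance travelled is ∫|v| dt — sum the magnitudes of each area piece.
0–5 s: |4| × 5 = 20 m
5–9 s: |-4| × 4 = 16 m
9–13 s: |3| × 4 = 12 m
Total distance = 48 m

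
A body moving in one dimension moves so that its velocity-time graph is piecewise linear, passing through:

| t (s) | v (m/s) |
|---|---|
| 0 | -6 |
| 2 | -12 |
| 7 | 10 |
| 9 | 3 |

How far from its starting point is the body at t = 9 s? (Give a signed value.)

Net displacement equals the area under the velocity-time graph (areas below the axis count negative).
0–2 s: ½(-6 + -12)(2) = -18 m
2–7 s: ½(-12 + 10)(5) = -5 m
7–9 s: ½(10 + 3)(2) = 13 m
Net displacement = -10 m

-10 m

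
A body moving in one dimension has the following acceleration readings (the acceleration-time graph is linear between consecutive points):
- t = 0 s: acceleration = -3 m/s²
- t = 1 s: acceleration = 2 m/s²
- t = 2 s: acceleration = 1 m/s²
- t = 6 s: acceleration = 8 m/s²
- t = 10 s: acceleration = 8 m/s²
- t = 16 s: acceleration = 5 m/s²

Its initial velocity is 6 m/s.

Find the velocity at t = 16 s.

Δv equals the area under the a-t graph; then v = v₀ + Δv.
0–1 s: ½(-3 + 2)(1) = -0.5 m/s
1–2 s: ½(2 + 1)(1) = 1.5 m/s
2–6 s: ½(1 + 8)(4) = 18 m/s
6–10 s: 8 × 4 = 32 m/s
10–16 s: ½(8 + 5)(6) = 39 m/s
Δv = 90 m/s, so v(16) = 6 + (90) = 96 m/s.

96 m/s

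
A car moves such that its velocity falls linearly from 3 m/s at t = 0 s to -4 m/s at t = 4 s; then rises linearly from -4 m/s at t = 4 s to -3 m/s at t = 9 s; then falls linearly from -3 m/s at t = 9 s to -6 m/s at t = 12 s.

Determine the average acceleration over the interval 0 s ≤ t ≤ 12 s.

Average acceleration = Δv/Δt = (-6 − 3)/(12 − 0) = -0.75 m/s².

-0.75 m/s²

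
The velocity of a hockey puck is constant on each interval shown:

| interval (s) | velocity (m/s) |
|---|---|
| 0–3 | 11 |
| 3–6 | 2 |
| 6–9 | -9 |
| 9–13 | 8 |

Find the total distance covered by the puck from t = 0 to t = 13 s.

98 m

Distance (not displacement) is the total path length: add the absolute areas under v-t.
0–3 s: |11| × 3 = 33 m
3–6 s: |2| × 3 = 6 m
6–9 s: |-9| × 3 = 27 m
9–13 s: |8| × 4 = 32 m
Total distance = 98 m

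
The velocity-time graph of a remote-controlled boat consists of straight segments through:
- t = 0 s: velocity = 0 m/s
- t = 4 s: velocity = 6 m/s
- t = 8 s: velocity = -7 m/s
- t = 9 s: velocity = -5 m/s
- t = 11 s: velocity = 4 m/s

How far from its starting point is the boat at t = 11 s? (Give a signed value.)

Displacement is the signed area under the v-t curve.
0–4 s: ½(0 + 6)(4) = 12 m
4–8 s: ½(6 + -7)(4) = -2 m
8–9 s: ½(-7 + -5)(1) = -6 m
9–11 s: ½(-5 + 4)(2) = -1 m
Net displacement = 3 m

3 m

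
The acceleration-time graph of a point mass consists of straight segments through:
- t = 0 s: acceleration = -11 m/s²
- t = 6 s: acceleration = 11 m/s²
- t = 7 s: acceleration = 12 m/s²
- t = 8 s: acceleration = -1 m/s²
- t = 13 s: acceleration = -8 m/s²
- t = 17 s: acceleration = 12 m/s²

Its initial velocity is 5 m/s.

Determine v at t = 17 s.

Δv equals the area under the a-t graph; then v = v₀ + Δv.
0–6 s: ½(-11 + 11)(6) = 0 m/s
6–7 s: ½(11 + 12)(1) = 11.5 m/s
7–8 s: ½(12 + -1)(1) = 5.5 m/s
8–13 s: ½(-1 + -8)(5) = -22.5 m/s
13–17 s: ½(-8 + 12)(4) = 8 m/s
Δv = 2.5 m/s, so v(17) = 5 + (2.5) = 7.5 m/s.

7.5 m/s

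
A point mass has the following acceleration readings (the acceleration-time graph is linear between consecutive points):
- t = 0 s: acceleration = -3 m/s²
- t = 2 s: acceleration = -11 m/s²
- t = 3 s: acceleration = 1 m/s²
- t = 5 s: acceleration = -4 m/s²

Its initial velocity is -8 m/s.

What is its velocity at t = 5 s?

Δv equals the area under the a-t graph; then v = v₀ + Δv.
0–2 s: ½(-3 + -11)(2) = -14 m/s
2–3 s: ½(-11 + 1)(1) = -5 m/s
3–5 s: ½(1 + -4)(2) = -3 m/s
Δv = -22 m/s, so v(5) = -8 + (-22) = -30 m/s.

-30 m/s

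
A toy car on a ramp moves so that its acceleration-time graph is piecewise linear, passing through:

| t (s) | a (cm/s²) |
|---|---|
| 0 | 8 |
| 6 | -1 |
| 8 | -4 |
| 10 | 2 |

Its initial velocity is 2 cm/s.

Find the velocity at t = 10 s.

16 cm/s

Δv equals the area under the a-t graph; then v = v₀ + Δv.
0–6 s: ½(8 + -1)(6) = 21 cm/s
6–8 s: ½(-1 + -4)(2) = -5 cm/s
8–10 s: ½(-4 + 2)(2) = -2 cm/s
Δv = 14 cm/s, so v(10) = 2 + (14) = 16 cm/s.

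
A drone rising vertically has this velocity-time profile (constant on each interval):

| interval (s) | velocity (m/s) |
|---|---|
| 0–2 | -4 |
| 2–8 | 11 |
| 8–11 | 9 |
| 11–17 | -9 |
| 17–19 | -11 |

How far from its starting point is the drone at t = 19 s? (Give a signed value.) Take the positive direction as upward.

Displacement is the signed area under the v-t curve.
0–2 s: -4 × 2 = -8 m
2–8 s: 11 × 6 = 66 m
8–11 s: 9 × 3 = 27 m
11–17 s: -9 × 6 = -54 m
17–19 s: -11 × 2 = -22 m
Net displacement = 9 m

9 m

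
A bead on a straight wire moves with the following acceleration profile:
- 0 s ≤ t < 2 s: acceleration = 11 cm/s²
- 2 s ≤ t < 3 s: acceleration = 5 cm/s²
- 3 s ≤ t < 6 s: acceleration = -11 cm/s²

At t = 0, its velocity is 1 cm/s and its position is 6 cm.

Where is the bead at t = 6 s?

90 cm

On each constant-a segment, Δv = aΔt and Δx = v₀Δt + ½aΔt²; chain segment to segment.
0–2 s: v starts 1 cm/s; Δx = 1·2 + ½·11·2² = 24 cm; v ends 23 cm/s.
2–3 s: v starts 23 cm/s; Δx = 23·1 + ½·5·1² = 25.5 cm; v ends 28 cm/s.
3–6 s: v starts 28 cm/s; Δx = 28·3 + ½·-11·3² = 34.5 cm; v ends -5 cm/s.
x(6) = 6 + Σ Δx = 90 cm.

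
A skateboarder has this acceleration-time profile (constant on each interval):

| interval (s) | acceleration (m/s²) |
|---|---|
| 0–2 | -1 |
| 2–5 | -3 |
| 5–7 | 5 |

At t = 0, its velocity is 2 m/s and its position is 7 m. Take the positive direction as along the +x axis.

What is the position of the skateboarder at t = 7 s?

On each constant-a segment, Δv = aΔt and Δx = v₀Δt + ½aΔt²; chain segment to segment.
0–2 s: v starts 2 m/s; Δx = 2·2 + ½·-1·2² = 2 m; v ends 0 m/s.
2–5 s: v starts 0 m/s; Δx = 0·3 + ½·-3·3² = -13.5 m; v ends -9 m/s.
5–7 s: v starts -9 m/s; Δx = -9·2 + ½·5·2² = -8 m; v ends 1 m/s.
x(7) = 7 + Σ Δx = -12.5 m.

-12.5 m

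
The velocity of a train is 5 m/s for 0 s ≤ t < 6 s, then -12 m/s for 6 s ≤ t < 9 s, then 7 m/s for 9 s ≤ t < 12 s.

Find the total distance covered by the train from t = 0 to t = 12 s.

Total distance travelled is ∫|v| dt — sum the magnitudes of each area piece.
0–6 s: |5| × 6 = 30 m
6–9 s: |-12| × 3 = 36 m
9–12 s: |7| × 3 = 21 m
Total distance = 87 m

87 m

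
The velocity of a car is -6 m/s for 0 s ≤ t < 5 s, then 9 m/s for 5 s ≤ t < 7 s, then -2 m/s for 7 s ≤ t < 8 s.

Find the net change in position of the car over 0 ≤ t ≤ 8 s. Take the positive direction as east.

Net displacement equals the area under the velocity-time graph (areas below the axis count negative).
0–5 s: -6 × 5 = -30 m
5–7 s: 9 × 2 = 18 m
7–8 s: -2 × 1 = -2 m
Net displacement = -14 m

-14 m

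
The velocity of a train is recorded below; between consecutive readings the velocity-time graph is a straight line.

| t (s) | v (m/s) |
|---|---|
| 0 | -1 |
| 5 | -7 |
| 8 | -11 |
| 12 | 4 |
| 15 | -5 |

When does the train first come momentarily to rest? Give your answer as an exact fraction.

t = 164/15 s

v changes sign on 8–12 s (from -11 to 4); the graph is linear there, so v = 0 at t = 8 + (11)·(12 − 8)/(4 − -11) = 164/15 s.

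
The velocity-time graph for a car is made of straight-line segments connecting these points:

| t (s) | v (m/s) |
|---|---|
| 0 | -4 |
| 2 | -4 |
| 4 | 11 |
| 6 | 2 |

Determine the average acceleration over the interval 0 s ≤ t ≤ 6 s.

1 m/s²

Average acceleration = Δv/Δt = (2 − -4)/(6 − 0) = 1 m/s².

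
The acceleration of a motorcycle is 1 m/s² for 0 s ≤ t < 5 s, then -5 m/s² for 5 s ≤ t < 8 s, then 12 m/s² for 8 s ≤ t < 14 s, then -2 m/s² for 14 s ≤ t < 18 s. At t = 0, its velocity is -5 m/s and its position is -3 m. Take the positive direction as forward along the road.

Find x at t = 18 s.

300 m

On each constant-a segment, Δv = aΔt and Δx = v₀Δt + ½aΔt²; chain segment to segment.
0–5 s: v starts -5 m/s; Δx = -5·5 + ½·1·5² = -12.5 m; v ends 0 m/s.
5–8 s: v starts 0 m/s; Δx = 0·3 + ½·-5·3² = -22.5 m; v ends -15 m/s.
8–14 s: v starts -15 m/s; Δx = -15·6 + ½·12·6² = 126 m; v ends 57 m/s.
14–18 s: v starts 57 m/s; Δx = 57·4 + ½·-2·4² = 212 m; v ends 49 m/s.
x(18) = -3 + Σ Δx = 300 m.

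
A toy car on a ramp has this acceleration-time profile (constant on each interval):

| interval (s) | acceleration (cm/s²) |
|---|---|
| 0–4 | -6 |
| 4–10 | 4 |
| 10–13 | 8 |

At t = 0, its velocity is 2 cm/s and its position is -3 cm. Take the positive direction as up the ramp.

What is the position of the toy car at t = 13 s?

On each constant-a segment, Δv = aΔt and Δx = v₀Δt + ½aΔt²; chain segment to segment.
0–4 s: v starts 2 cm/s; Δx = 2·4 + ½·-6·4² = -40 cm; v ends -22 cm/s.
4–10 s: v starts -22 cm/s; Δx = -22·6 + ½·4·6² = -60 cm; v ends 2 cm/s.
10–13 s: v starts 2 cm/s; Δx = 2·3 + ½·8·3² = 42 cm; v ends 26 cm/s.
x(13) = -3 + Σ Δx = -61 cm.

-61 cm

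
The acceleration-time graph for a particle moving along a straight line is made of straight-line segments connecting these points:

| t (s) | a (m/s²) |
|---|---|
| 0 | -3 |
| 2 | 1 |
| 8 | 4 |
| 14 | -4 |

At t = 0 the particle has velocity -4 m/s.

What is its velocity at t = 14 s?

Δv equals the area under the a-t graph; then v = v₀ + Δv.
0–2 s: ½(-3 + 1)(2) = -2 m/s
2–8 s: ½(1 + 4)(6) = 15 m/s
8–14 s: ½(4 + -4)(6) = 0 m/s
Δv = 13 m/s, so v(14) = -4 + (13) = 9 m/s.

9 m/s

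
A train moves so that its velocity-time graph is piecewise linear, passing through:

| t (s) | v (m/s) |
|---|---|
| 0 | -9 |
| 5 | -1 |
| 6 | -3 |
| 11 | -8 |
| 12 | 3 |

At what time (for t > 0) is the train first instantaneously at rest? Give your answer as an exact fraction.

v changes sign on 11–12 s (from -8 to 3); the graph is linear there, so v = 0 at t = 11 + (8)·(12 − 11)/(3 − -8) = 129/11 s.

t = 129/11 s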